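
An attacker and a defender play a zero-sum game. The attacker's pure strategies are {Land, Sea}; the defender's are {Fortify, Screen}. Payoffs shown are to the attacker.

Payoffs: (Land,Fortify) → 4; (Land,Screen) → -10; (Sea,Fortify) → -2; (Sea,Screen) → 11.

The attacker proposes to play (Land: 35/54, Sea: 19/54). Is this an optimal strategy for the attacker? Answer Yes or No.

Against Fortify this mix gives (35/54)·4 + (19/54)·(-2) = 17/9.
Against Screen this mix gives (35/54)·(-10) + (19/54)·11 = -47/18.
The defender will play Screen, holding the attacker to -47/18. Shifting weight toward the row that does better against Screen would raise this floor (the equalizing mix achieves 8/9 against both Screen and Fortify), so the proposed strategy is not optimal.

No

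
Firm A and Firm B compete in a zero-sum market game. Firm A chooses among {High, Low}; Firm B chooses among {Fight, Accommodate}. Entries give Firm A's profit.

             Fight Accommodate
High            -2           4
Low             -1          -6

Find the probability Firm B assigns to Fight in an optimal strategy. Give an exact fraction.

Row minima: High → -2, Low → -6; maximin = -2.
Column maxima: Fight → -1, Accommodate → 4; minimax = -1.
-2 ≠ -1, so there is no saddle point; optimal play is mixed.
Let Firm A play High with probability p. Expected payoff against Fight: (-2)p + (-1)(1−p) = −p − 1; against Accommodate: 4p + (-6)(1−p) = 10p − 6.
Setting these equal: −p − 1 = 10p − 6 ⇒ −11p = -5 ⇒ p = 5/11, and the value is (-1)·(5/11) − 1 = -16/11.
For Firm B: with q = P(Fight), equating High's and Low's payoffs gives −6q + 4 = 5q − 6 ⇒ q = 10/11.

10/11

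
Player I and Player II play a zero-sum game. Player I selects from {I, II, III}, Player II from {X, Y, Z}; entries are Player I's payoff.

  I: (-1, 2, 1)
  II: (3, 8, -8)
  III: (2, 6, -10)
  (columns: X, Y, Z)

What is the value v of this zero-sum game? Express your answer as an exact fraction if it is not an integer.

-5/13

Row minima: I → -1, II → -8, III → -10; maximin = -1.
Column maxima: X → 3, Y → 8, Z → 1; minimax = 1.
-1 ≠ 1, so there is no saddle point; optimal play is mixed.
III is strictly dominated by II, so Player I never plays it.
Y is strictly dominated by X (it gives Player I strictly more in every row), so Player II never plays it.
On the remaining 2×2 (I, II vs X, Z):
Let Player I play I with probability p. Expected payoff against X: (-1)p + 3(1−p) = −4p + 3; against Z: 1p + (-8)(1−p) = 9p − 8.
Setting these equal: −4p + 3 = 9p − 8 ⇒ −13p = -11 ⇒ p = 11/13, and the value is (-4)·(11/13) + 3 = -5/13.
For Player II: with q = P(X), equating I's and II's payoffs gives −2q + 1 = 11q − 8 ⇒ q = 9/13.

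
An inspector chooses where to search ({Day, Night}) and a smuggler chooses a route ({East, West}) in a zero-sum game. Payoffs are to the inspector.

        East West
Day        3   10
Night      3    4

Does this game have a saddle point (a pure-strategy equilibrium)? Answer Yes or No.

Row minima: Day → 3, Night → 3; maximin = 3.
Column maxima: East → 3, West → 10; minimax = 3.
maximin = minimax = 3, so a saddle point exists.

Yes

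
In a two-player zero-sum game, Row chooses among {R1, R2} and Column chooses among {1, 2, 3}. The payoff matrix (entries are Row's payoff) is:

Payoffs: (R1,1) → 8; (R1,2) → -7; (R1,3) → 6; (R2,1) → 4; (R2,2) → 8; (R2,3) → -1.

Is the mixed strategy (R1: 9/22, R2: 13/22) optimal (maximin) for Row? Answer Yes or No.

Against 1 this mix gives (9/22)·8 + (13/22)·4 = 62/11.
Against 2 this mix gives (9/22)·(-7) + (13/22)·8 = 41/22.
Against 3 this mix gives (9/22)·6 + (13/22)·(-1) = 41/22.
All of Column's active replies (2, 3) yield 41/22, and no column does worse for Row. The mix makes Column indifferent and guarantees 41/22, so it is optimal.

Yes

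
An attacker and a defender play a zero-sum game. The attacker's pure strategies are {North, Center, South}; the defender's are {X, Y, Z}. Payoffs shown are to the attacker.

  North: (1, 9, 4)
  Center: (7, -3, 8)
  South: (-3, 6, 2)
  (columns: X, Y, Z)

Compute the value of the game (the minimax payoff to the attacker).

11/3

Row minima: North → 1, Center → -3, South → -3; maximin = 1.
Column maxima: X → 7, Y → 9, Z → 8; minimax = 7.
1 ≠ 7, so there is no saddle point; optimal play is mixed.
South is strictly dominated by North, so the attacker never plays it.
Z is strictly dominated by X (it gives the attacker strictly more in every row), so the defender never plays it.
On the remaining 2×2 (North, Center vs X, Y):
Let the attacker play North with probability p. Expected payoff against X: 1p + 7(1−p) = −6p + 7; against Y: 9p + (-3)(1−p) = 12p − 3.
Setting these equal: −6p + 7 = 12p − 3 ⇒ −18p = -10 ⇒ p = 5/9, and the value is (-6)·(5/9) + 7 = 11/3.
For the defender: with q = P(X), equating North's and Center's payoffs gives −8q + 9 = 10q − 3 ⇒ q = 2/3.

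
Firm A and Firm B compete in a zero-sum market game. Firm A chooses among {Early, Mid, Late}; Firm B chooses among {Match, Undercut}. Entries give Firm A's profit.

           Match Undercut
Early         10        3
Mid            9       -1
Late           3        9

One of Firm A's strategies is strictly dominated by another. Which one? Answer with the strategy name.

Early gives a strictly higher payoff than Mid against every column: 10 > 9, 3 > -1.
So Mid is strictly dominated and Firm A never plays it.

Mid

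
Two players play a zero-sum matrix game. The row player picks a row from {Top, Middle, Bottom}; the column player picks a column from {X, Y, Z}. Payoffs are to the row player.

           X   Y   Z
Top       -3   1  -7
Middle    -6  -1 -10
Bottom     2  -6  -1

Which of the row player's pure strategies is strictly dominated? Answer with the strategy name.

Top gives a strictly higher payoff than Middle against every column: -3 > -6, 1 > -1, -7 > -10.
So Middle is strictly dominated and the row player never plays it.

Middle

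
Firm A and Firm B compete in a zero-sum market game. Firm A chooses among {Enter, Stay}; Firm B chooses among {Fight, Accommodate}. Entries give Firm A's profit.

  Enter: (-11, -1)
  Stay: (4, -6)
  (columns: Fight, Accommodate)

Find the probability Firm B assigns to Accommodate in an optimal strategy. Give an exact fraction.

3/4

Row minima: Enter → -11, Stay → -6; maximin = -6.
Column maxima: Fight → 4, Accommodate → -1; minimax = -1.
-6 ≠ -1, so there is no saddle point; optimal play is mixed.
Let Firm A play Enter with probability p. Expected payoff against Fight: (-11)p + 4(1−p) = −15p + 4; against Accommodate: (-1)p + (-6)(1−p) = 5p − 6.
Setting these equal: −15p + 4 = 5p − 6 ⇒ −20p = -10 ⇒ p = 1/2, and the value is (-15)·(1/2) + 4 = -7/2.
For Firm B: with q = P(Fight), equating Enter's and Stay's payoffs gives −10q − 1 = 10q − 6 ⇒ q = 1/4.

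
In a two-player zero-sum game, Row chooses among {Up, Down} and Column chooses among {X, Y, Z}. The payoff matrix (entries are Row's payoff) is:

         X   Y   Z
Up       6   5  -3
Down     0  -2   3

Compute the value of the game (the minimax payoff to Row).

9/13

Row minima: Up → -3, Down → -2; maximin = -2.
Column maxima: X → 6, Y → 5, Z → 3; minimax = 3.
-2 ≠ 3, so there is no saddle point; optimal play is mixed.
X is strictly dominated by Y (it gives Row strictly more in every row), so Column never plays it.
On the remaining 2×2 (Up, Down vs Y, Z):
Let Row play Up with probability p. Expected payoff against Y: 5p + (-2)(1−p) = 7p − 2; against Z: (-3)p + 3(1−p) = −6p + 3.
Setting these equal: 7p − 2 = −6p + 3 ⇒ 13p = 5 ⇒ p = 5/13, and the value is (7)·(5/13) − 2 = 9/13.
For Column: with q = P(Y), equating Up's and Down's payoffs gives 8q − 3 = −5q + 3 ⇒ q = 6/13.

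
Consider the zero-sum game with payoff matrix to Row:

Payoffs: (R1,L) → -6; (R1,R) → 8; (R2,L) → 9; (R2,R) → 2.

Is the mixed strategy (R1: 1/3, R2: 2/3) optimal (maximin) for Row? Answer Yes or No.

Yes

Against L this mix gives (1/3)·(-6) + (2/3)·9 = 4.
Against R this mix gives (1/3)·8 + (2/3)·2 = 4.
All of Column's active replies (L, R) yield 4, and no column does worse for Row. The mix makes Column indifferent and guarantees 4, so it is optimal.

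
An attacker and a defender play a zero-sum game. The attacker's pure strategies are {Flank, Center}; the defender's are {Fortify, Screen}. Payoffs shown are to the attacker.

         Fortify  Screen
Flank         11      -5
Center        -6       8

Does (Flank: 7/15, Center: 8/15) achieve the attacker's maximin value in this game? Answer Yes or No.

Against Fortify this mix gives (7/15)·11 + (8/15)·(-6) = 29/15.
Against Screen this mix gives (7/15)·(-5) + (8/15)·8 = 29/15.
All of the defender's active replies (Fortify, Screen) yield 29/15, and no column does worse for the attacker. The mix makes the defender indifferent and guarantees 29/15, so it is optimal.

Yes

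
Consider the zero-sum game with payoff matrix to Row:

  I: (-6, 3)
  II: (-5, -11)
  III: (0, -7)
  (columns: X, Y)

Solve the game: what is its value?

-21/8

Row minima: I → -6, II → -11, III → -7; maximin = -6.
Column maxima: X → 0, Y → 3; minimax = 0.
-6 ≠ 0, so there is no saddle point; optimal play is mixed.
II is strictly dominated by III, so Row never plays it.
On the remaining 2×2 (I, III vs X, Y):
Let Row play I with probability p. Expected payoff against X: (-6)p + 0(1−p) = −6p; against Y: 3p + (-7)(1−p) = 10p − 7.
Setting these equal: −6p = 10p − 7 ⇒ −16p = -7 ⇒ p = 7/16, and the value is (-6)·(7/16) = -21/8.
For Column: with q = P(X), equating I's and III's payoffs gives −9q + 3 = 7q − 7 ⇒ q = 5/8.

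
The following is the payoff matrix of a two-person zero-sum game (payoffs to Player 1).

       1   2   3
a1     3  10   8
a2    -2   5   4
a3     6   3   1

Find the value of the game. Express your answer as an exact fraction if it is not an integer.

Row minima: a1 → 3, a2 → -2, a3 → 1; maximin = 3.
Column maxima: 1 → 6, 2 → 10, 3 → 8; minimax = 6.
3 ≠ 6, so there is no saddle point; optimal play is mixed.
a2 is strictly dominated by a1, so Player 1 never plays it.
2 is strictly dominated by 3 (it gives Player 1 strictly more in every row), so Player 2 never plays it.
On the remaining 2×2 (a1, a3 vs 1, 3):
Let Player 1 play a1 with probability p. Expected payoff against 1: 3p + 6(1−p) = −3p + 6; against 3: 8p + 1(1−p) = 7p + 1.
Setting these equal: −3p + 6 = 7p + 1 ⇒ −10p = -5 ⇒ p = 1/2, and the value is (-3)·(1/2) + 6 = 9/2.
For Player 2: with q = P(1), equating a1's and a3's payoffs gives −5q + 8 = 5q + 1 ⇒ q = 7/10.

9/2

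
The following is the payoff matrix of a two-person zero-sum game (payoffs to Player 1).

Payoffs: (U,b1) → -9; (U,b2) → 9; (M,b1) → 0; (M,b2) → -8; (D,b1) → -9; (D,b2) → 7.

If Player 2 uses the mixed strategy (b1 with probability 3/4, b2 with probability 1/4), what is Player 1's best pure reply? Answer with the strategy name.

Expected payoff of U: (3/4)·(-9) + (1/4)·9 = -9/2.
Expected payoff of M: (3/4)·0 + (1/4)·(-8) = -2.
Expected payoff of D: (3/4)·(-9) + (1/4)·7 = -5.
The largest is -2, so Player 1's best response is M.

M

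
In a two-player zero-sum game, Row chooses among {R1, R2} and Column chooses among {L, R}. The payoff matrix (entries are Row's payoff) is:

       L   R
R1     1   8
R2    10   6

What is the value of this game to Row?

74/11

Row minima: R1 → 1, R2 → 6; maximin = 6.
Column maxima: L → 10, R → 8; minimax = 8.
6 ≠ 8, so there is no saddle point; optimal play is mixed.
Let Row play R1 with probability p. Expected payoff against L: 1p + 10(1−p) = −9p + 10; against R: 8p + 6(1−p) = 2p + 6.
Setting these equal: −9p + 10 = 2p + 6 ⇒ −11p = -4 ⇒ p = 4/11, and the value is (-9)·(4/11) + 10 = 74/11.
For Column: with q = P(L), equating R1's and R2's payoffs gives −7q + 8 = 4q + 6 ⇒ q = 2/11.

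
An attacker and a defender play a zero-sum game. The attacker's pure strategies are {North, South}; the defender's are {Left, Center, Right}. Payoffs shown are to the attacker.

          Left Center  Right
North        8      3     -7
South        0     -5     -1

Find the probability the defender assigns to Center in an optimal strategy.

Row minima: North → -7, South → -5; maximin = -5.
Column maxima: Left → 8, Center → 3, Right → -1; minimax = -1.
-5 ≠ -1, so there is no saddle point; optimal play is mixed.
Left is strictly dominated by Center (it gives the attacker strictly more in every row), so the defender never plays it.
On the remaining 2×2 (North, South vs Center, Right):
Let the attacker play North with probability p. Expected payoff against Center: 3p + (-5)(1−p) = 8p − 5; against Right: (-7)p + (-1)(1−p) = −6p − 1.
Setting these equal: 8p − 5 = −6p − 1 ⇒ 14p = 4 ⇒ p = 2/7, and the value is (8)·(2/7) − 5 = -19/7.
For the defender: with q = P(Center), equating North's and South's payoffs gives 10q − 7 = −4q − 1 ⇒ q = 3/7.

3/7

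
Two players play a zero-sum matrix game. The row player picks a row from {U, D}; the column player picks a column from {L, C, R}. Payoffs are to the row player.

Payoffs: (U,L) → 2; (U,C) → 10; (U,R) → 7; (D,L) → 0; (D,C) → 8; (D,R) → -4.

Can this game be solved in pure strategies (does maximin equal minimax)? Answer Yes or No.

Yes

Row minima: U → 2, D → -4; maximin = 2.
Column maxima: L → 2, C → 10, R → 7; minimax = 2.
maximin = minimax = 2, so a saddle point exists.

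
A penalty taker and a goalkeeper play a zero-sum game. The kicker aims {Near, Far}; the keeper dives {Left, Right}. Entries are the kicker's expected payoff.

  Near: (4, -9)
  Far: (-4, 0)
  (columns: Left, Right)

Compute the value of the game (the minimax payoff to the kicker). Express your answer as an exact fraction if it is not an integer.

-36/17

Row minima: Near → -9, Far → -4; maximin = -4.
Column maxima: Left → 4, Right → 0; minimax = 0.
-4 ≠ 0, so there is no saddle point; optimal play is mixed.
Let the kicker play Near with probability p. Expected payoff against Left: 4p + (-4)(1−p) = 8p − 4; against Right: (-9)p + 0(1−p) = −9p.
Setting these equal: 8p − 4 = −9p ⇒ 17p = 4 ⇒ p = 4/17, and the value is (8)·(4/17) − 4 = -36/17.
For the keeper: with q = P(Left), equating Near's and Far's payoffs gives 13q − 9 = −4q ⇒ q = 9/17.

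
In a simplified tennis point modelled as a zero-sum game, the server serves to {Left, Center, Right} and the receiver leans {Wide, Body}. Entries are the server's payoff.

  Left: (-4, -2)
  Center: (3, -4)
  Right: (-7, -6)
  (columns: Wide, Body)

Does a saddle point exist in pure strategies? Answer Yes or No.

Row minima: Left → -4, Center → -4, Right → -7; maximin = -4.
Column maxima: Wide → 3, Body → -2; minimax = -2.
-4 ≠ -2, so no pure-strategy equilibrium exists.

No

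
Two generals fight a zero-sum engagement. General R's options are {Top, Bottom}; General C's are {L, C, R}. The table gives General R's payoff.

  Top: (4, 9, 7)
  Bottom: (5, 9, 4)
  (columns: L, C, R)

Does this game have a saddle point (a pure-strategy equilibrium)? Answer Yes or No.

No

Row minima: Top → 4, Bottom → 4; maximin = 4.
Column maxima: L → 5, C → 9, R → 7; minimax = 5.
4 ≠ 5, so no pure-strategy equilibrium exists.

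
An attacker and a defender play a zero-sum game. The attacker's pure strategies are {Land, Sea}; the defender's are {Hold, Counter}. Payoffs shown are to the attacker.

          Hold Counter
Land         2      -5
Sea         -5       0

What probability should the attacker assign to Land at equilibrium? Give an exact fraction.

5/12

Row minima: Land → -5, Sea → -5; maximin = -5.
Column maxima: Hold → 2, Counter → 0; minimax = 0.
-5 ≠ 0, so there is no saddle point; optimal play is mixed.
Let the attacker play Land with probability p. Expected payoff against Hold: 2p + (-5)(1−p) = 7p − 5; against Counter: (-5)p + 0(1−p) = −5p.
Setting these equal: 7p − 5 = −5p ⇒ 12p = 5 ⇒ p = 5/12, and the value is (7)·(5/12) − 5 = -25/12.
For the defender: with q = P(Hold), equating Land's and Sea's payoffs gives 7q − 5 = −5q ⇒ q = 5/12.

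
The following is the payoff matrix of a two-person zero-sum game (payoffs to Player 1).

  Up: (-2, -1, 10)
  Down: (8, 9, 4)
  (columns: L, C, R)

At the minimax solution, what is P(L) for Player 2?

Row minima: Up → -2, Down → 4; maximin = 4.
Column maxima: L → 8, C → 9, R → 10; minimax = 8.
4 ≠ 8, so there is no saddle point; optimal play is mixed.
C is strictly dominated by L (it gives Player 1 strictly more in every row), so Player 2 never plays it.
On the remaining 2×2 (Up, Down vs L, R):
Let Player 1 play Up with probability p. Expected payoff against L: (-2)p + 8(1−p) = −10p + 8; against R: 10p + 4(1−p) = 6p + 4.
Setting these equal: −10p + 8 = 6p + 4 ⇒ −16p = -4 ⇒ p = 1/4, and the value is (-10)·(1/4) + 8 = 11/2.
For Player 2: with q = P(L), equating Up's and Down's payoffs gives −12q + 10 = 4q + 4 ⇒ q = 3/8.

3/8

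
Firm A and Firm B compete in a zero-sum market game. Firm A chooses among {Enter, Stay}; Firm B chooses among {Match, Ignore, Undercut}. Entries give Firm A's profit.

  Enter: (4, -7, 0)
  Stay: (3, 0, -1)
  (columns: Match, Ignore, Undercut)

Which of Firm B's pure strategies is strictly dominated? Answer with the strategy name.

Ignore holds Firm A's payoff strictly below Match in every row: -7 < 4, 0 < 3.
So Match is strictly dominated for Firm B.

Match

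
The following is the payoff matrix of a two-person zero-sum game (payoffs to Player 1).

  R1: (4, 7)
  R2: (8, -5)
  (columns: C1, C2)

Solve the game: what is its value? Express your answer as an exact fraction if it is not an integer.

19/4

Row minima: R1 → 4, R2 → -5; maximin = 4.
Column maxima: C1 → 8, C2 → 7; minimax = 7.
4 ≠ 7, so there is no saddle point; optimal play is mixed.
Let Player 1 play R1 with probability p. Expected payoff against C1: 4p + 8(1−p) = −4p + 8; against C2: 7p + (-5)(1−p) = 12p − 5.
Setting these equal: −4p + 8 = 12p − 5 ⇒ −16p = -13 ⇒ p = 13/16, and the value is (-4)·(13/16) + 8 = 19/4.
For Player 2: with q = P(C1), equating R1's and R2's payoffs gives −3q + 7 = 13q − 5 ⇒ q = 3/4.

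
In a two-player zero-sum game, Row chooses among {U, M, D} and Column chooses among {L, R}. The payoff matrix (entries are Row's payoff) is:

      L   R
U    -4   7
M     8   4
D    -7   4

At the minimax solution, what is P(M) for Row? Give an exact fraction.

11/15

Row minima: U → -4, M → 4, D → -7; maximin = 4.
Column maxima: L → 8, R → 7; minimax = 7.
4 ≠ 7, so there is no saddle point; optimal play is mixed.
D is strictly dominated by U, so Row never plays it.
On the remaining 2×2 (U, M vs L, R):
Let Row play U with probability p. Expected payoff against L: (-4)p + 8(1−p) = −12p + 8; against R: 7p + 4(1−p) = 3p + 4.
Setting these equal: −12p + 8 = 3p + 4 ⇒ −15p = -4 ⇒ p = 4/15, and the value is (-12)·(4/15) + 8 = 24/5.
For Column: with q = P(L), equating U's and M's payoffs gives −11q + 7 = 4q + 4 ⇒ q = 1/5.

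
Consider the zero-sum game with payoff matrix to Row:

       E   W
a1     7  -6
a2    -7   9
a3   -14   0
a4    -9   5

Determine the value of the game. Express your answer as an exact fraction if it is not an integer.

Row minima: a1 → -6, a2 → -7, a3 → -14, a4 → -9; maximin = -6.
Column maxima: E → 7, W → 9; minimax = 7.
-6 ≠ 7, so there is no saddle point; optimal play is mixed.
a3 is strictly dominated by a2, so Row never plays it.
a4 is strictly dominated by a2, so Row never plays it.
On the remaining 2×2 (a1, a2 vs E, W):
Let Row play a1 with probability p. Expected payoff against E: 7p + (-7)(1−p) = 14p − 7; against W: (-6)p + 9(1−p) = −15p + 9.
Setting these equal: 14p − 7 = −15p + 9 ⇒ 29p = 16 ⇒ p = 16/29, and the value is (14)·(16/29) − 7 = 21/29.
For Column: with q = P(E), equating a1's and a2's payoffs gives 13q − 6 = −16q + 9 ⇒ q = 15/29.

21/29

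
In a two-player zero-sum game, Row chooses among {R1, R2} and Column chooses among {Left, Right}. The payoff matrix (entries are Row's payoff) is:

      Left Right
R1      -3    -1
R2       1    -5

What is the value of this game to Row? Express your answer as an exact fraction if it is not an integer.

-2

Row minima: R1 → -3, R2 → -5; maximin = -3.
Column maxima: Left → 1, Right → -1; minimax = -1.
-3 ≠ -1, so there is no saddle point; optimal play is mixed.
Let Row play R1 with probability p. Expected payoff against Left: (-3)p + 1(1−p) = −4p + 1; against Right: (-1)p + (-5)(1−p) = 4p − 5.
Setting these equal: −4p + 1 = 4p − 5 ⇒ −8p = -6 ⇒ p = 3/4, and the value is (-4)·(3/4) + 1 = -2.
For Column: with q = P(Left), equating R1's and R2's payoffs gives −2q − 1 = 6q − 5 ⇒ q = 1/2.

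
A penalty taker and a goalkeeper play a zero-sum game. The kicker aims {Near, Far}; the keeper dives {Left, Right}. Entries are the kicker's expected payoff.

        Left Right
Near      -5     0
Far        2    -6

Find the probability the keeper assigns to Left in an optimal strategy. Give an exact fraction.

Row minima: Near → -5, Far → -6; maximin = -5.
Column maxima: Left → 2, Right → 0; minimax = 0.
-5 ≠ 0, so there is no saddle point; optimal play is mixed.
Let the kicker play Near with probability p. Expected payoff against Left: (-5)p + 2(1−p) = −7p + 2; against Right: 0p + (-6)(1−p) = 6p − 6.
Setting these equal: −7p + 2 = 6p − 6 ⇒ −13p = -8 ⇒ p = 8/13, and the value is (-7)·(8/13) + 2 = -30/13.
For the keeper: with q = P(Left), equating Near's and Far's payoffs gives −5q = 8q − 6 ⇒ q = 6/13.

6/13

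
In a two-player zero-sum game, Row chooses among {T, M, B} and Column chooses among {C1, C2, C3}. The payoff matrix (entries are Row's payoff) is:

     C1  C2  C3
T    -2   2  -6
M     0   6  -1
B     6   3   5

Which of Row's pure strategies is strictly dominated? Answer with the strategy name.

T

M gives a strictly higher payoff than T against every column: 0 > -2, 6 > 2, -1 > -6.
So T is strictly dominated and Row never plays it.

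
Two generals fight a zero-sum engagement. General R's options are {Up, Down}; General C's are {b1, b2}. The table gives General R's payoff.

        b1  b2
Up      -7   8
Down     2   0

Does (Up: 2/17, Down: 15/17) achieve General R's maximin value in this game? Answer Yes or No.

Against b1 this mix gives (2/17)·(-7) + (15/17)·2 = 16/17.
Against b2 this mix gives (2/17)·8 + (15/17)·0 = 16/17.
All of General C's active replies (b1, b2) yield 16/17, and no column does worse for General R. The mix makes General C indifferent and guarantees 16/17, so it is optimal.

Yes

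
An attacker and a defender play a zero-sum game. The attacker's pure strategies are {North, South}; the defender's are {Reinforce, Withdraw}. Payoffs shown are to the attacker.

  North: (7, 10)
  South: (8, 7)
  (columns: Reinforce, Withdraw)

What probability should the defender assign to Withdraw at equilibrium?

1/4

Row minima: North → 7, South → 7; maximin = 7.
Column maxima: Reinforce → 8, Withdraw → 10; minimax = 8.
7 ≠ 8, so there is no saddle point; optimal play is mixed.
Let the attacker play North with probability p. Expected payoff against Reinforce: 7p + 8(1−p) = −p + 8; against Withdraw: 10p + 7(1−p) = 3p + 7.
Setting these equal: −p + 8 = 3p + 7 ⇒ −4p = -1 ⇒ p = 1/4, and the value is (-1)·(1/4) + 8 = 31/4.
For the defender: with q = P(Reinforce), equating North's and South's payoffs gives −3q + 10 = q + 7 ⇒ q = 3/4.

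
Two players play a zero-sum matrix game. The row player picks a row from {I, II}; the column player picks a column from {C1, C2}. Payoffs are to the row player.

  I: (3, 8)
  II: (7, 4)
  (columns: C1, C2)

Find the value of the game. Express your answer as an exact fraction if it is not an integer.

Row minima: I → 3, II → 4; maximin = 4.
Column maxima: C1 → 7, C2 → 8; minimax = 7.
4 ≠ 7, so there is no saddle point; optimal play is mixed.
Let the row player play I with probability p. Expected payoff against C1: 3p + 7(1−p) = −4p + 7; against C2: 8p + 4(1−p) = 4p + 4.
Setting these equal: −4p + 7 = 4p + 4 ⇒ −8p = -3 ⇒ p = 3/8, and the value is (-4)·(3/8) + 7 = 11/2.
For the column player: with q = P(C1), equating I's and II's payoffs gives −5q + 8 = 3q + 4 ⇒ q = 1/2.

11/2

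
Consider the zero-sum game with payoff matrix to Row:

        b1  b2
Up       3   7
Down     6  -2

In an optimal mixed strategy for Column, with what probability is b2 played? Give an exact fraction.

Row minima: Up → 3, Down → -2; maximin = 3.
Column maxima: b1 → 6, b2 → 7; minimax = 6.
3 ≠ 6, so there is no saddle point; optimal play is mixed.
Let Row play Up with probability p. Expected payoff against b1: 3p + 6(1−p) = −3p + 6; against b2: 7p + (-2)(1−p) = 9p − 2.
Setting these equal: −3p + 6 = 9p − 2 ⇒ −12p = -8 ⇒ p = 2/3, and the value is (-3)·(2/3) + 6 = 4.
For Column: with q = P(b1), equating Up's and Down's payoffs gives −4q + 7 = 8q − 2 ⇒ q = 3/4.

1/4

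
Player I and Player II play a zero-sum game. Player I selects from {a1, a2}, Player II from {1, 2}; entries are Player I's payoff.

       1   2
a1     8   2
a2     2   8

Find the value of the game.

Row minima: a1 → 2, a2 → 2; maximin = 2.
Column maxima: 1 → 8, 2 → 8; minimax = 8.
2 ≠ 8, so there is no saddle point; optimal play is mixed.
Let Player I play a1 with probability p. Expected payoff against 1: 8p + 2(1−p) = 6p + 2; against 2: 2p + 8(1−p) = −6p + 8.
Setting these equal: 6p + 2 = −6p + 8 ⇒ 12p = 6 ⇒ p = 1/2, and the value is (6)·(1/2) + 2 = 5.
For Player II: with q = P(1), equating a1's and a2's payoffs gives 6q + 2 = −6q + 8 ⇒ q = 1/2.

5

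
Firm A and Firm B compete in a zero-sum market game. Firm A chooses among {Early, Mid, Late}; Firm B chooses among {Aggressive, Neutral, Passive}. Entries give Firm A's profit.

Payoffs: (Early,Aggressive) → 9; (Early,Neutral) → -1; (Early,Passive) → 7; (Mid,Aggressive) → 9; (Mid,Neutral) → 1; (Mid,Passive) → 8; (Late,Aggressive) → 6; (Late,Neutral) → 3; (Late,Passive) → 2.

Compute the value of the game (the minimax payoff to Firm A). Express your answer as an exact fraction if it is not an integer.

11/4

Row minima: Early → -1, Mid → 1, Late → 2; maximin = 2.
Column maxima: Aggressive → 9, Neutral → 3, Passive → 8; minimax = 3.
2 ≠ 3, so there is no saddle point; optimal play is mixed.
Aggressive is strictly dominated by Neutral (it gives Firm A strictly more in every row), so Firm B never plays it.
With Aggressive eliminated, Early is strictly dominated by Mid (Mid gives Firm A strictly more in every remaining column), so Firm A never plays it.
On the remaining 2×2 (Mid, Late vs Neutral, Passive):
Let Firm A play Mid with probability p. Expected payoff against Neutral: 1p + 3(1−p) = −2p + 3; against Passive: 8p + 2(1−p) = 6p + 2.
Setting these equal: −2p + 3 = 6p + 2 ⇒ −8p = -1 ⇒ p = 1/8, and the value is (-2)·(1/8) + 3 = 11/4.
For Firm B: with q = P(Neutral), equating Mid's and Late's payoffs gives −7q + 8 = q + 2 ⇒ q = 3/4.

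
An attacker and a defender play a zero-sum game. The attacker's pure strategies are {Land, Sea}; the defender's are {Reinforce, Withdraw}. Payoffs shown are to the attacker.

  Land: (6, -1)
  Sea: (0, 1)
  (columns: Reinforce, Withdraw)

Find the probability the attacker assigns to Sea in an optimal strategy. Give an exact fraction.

Row minima: Land → -1, Sea → 0; maximin = 0.
Column maxima: Reinforce → 6, Withdraw → 1; minimax = 1.
0 ≠ 1, so there is no saddle point; optimal play is mixed.
Let the attacker play Land with probability p. Expected payoff against Reinforce: 6p + 0(1−p) = 6p; against Withdraw: (-1)p + 1(1−p) = −2p + 1.
Setting these equal: 6p = −2p + 1 ⇒ 8p = 1 ⇒ p = 1/8, and the value is (6)·(1/8) = 3/4.
For the defender: with q = P(Reinforce), equating Land's and Sea's payoffs gives 7q − 1 = −q + 1 ⇒ q = 1/4.

7/8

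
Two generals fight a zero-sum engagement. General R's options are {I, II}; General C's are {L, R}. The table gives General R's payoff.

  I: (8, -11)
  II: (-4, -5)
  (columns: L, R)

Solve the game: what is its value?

-5

Row minima: I → -11, II → -5; maximin = -5.
Column maxima: L → 8, R → -5; minimax = -5.
Since maximin = minimax = -5, there is a saddle point and the value is -5.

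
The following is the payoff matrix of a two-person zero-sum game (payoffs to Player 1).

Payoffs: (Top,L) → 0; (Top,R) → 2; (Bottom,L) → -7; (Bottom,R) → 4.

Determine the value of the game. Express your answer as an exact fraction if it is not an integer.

0

Row minima: Top → 0, Bottom → -7; maximin = 0.
Column maxima: L → 0, R → 4; minimax = 0.
Since maximin = minimax = 0, there is a saddle point and the value is 0.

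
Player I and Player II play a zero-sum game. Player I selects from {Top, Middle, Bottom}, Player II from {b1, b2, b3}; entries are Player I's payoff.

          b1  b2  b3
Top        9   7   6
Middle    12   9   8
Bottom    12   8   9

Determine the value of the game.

Row minima: Top → 6, Middle → 8, Bottom → 8; maximin = 8.
Column maxima: b1 → 12, b2 → 9, b3 → 9; minimax = 9.
8 ≠ 9, so there is no saddle point; optimal play is mixed.
Top is strictly dominated by Middle, so Player I never plays it.
b1 is strictly dominated by b2 (it gives Player I strictly more in every row), so Player II never plays it.
On the remaining 2×2 (Middle, Bottom vs b2, b3):
Let Player I play Middle with probability p. Expected payoff against b2: 9p + 8(1−p) = p + 8; against b3: 8p + 9(1−p) = −p + 9.
Setting these equal: p + 8 = −p + 9 ⇒ 2p = 1 ⇒ p = 1/2, and the value is (1)·(1/2) + 8 = 17/2.
For Player II: with q = P(b2), equating Middle's and Bottom's payoffs gives q + 8 = −q + 9 ⇒ q = 1/2.

17/2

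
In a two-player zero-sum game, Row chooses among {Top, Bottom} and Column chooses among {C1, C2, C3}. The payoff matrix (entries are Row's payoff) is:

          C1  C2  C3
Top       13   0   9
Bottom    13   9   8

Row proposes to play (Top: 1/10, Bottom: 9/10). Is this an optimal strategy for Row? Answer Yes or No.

Against C1 this mix gives (1/10)·13 + (9/10)·13 = 13.
Against C2 this mix gives (1/10)·0 + (9/10)·9 = 81/10.
Against C3 this mix gives (1/10)·9 + (9/10)·8 = 81/10.
All of Column's active replies (C2, C3) yield 81/10, and no column does worse for Row. The mix makes Column indifferent and guarantees 81/10, so it is optimal.

Yes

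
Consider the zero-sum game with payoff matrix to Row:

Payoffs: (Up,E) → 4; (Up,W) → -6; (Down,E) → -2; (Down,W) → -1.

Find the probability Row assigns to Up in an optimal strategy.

1/11

Row minima: Up → -6, Down → -2; maximin = -2.
Column maxima: E → 4, W → -1; minimax = -1.
-2 ≠ -1, so there is no saddle point; optimal play is mixed.
Let Row play Up with probability p. Expected payoff against E: 4p + (-2)(1−p) = 6p − 2; against W: (-6)p + (-1)(1−p) = −5p − 1.
Setting these equal: 6p − 2 = −5p − 1 ⇒ 11p = 1 ⇒ p = 1/11, and the value is (6)·(1/11) − 2 = -16/11.
For Column: with q = P(E), equating Up's and Down's payoffs gives 10q − 6 = −q − 1 ⇒ q = 5/11.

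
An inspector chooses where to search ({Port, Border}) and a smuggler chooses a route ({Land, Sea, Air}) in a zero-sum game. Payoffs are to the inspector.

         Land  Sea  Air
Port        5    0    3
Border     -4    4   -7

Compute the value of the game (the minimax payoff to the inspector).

6/7

Row minima: Port → 0, Border → -7; maximin = 0.
Column maxima: Land → 5, Sea → 4, Air → 3; minimax = 3.
0 ≠ 3, so there is no saddle point; optimal play is mixed.
Land is strictly dominated by Air (it gives the inspector strictly more in every row), so the smuggler never plays it.
On the remaining 2×2 (Port, Border vs Sea, Air):
Let the inspector play Port with probability p. Expected payoff against Sea: 0p + 4(1−p) = −4p + 4; against Air: 3p + (-7)(1−p) = 10p − 7.
Setting these equal: −4p + 4 = 10p − 7 ⇒ −14p = -11 ⇒ p = 11/14, and the value is (-4)·(11/14) + 4 = 6/7.
For the smuggler: with q = P(Sea), equating Port's and Border's payoffs gives −3q + 3 = 11q − 7 ⇒ q = 5/7.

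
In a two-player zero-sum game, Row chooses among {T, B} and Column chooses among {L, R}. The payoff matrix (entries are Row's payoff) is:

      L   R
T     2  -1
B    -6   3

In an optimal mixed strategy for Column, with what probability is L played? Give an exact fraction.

1/3

Row minima: T → -1, B → -6; maximin = -1.
Column maxima: L → 2, R → 3; minimax = 2.
-1 ≠ 2, so there is no saddle point; optimal play is mixed.
Let Row play T with probability p. Expected payoff against L: 2p + (-6)(1−p) = 8p − 6; against R: (-1)p + 3(1−p) = −4p + 3.
Setting these equal: 8p − 6 = −4p + 3 ⇒ 12p = 9 ⇒ p = 3/4, and the value is (8)·(3/4) − 6 = 0.
For Column: with q = P(L), equating T's and B's payoffs gives 3q − 1 = −9q + 3 ⇒ q = 1/3.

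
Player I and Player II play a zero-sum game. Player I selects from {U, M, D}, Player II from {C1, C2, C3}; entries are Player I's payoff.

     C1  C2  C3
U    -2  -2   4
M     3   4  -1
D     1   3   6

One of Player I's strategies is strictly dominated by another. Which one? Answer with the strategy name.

U

D gives a strictly higher payoff than U against every column: 1 > -2, 3 > -2, 6 > 4.
So U is strictly dominated and Player I never plays it.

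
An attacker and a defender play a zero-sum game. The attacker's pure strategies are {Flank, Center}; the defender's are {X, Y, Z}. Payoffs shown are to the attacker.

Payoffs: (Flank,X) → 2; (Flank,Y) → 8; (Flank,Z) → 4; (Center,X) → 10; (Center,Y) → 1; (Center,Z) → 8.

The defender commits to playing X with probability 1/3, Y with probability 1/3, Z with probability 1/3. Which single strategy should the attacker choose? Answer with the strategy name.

Center

Expected payoff of Flank: (1/3)·2 + (1/3)·8 + (1/3)·4 = 14/3.
Expected payoff of Center: (1/3)·10 + (1/3)·1 + (1/3)·8 = 19/3.
The largest is 19/3, so the attacker's best response is Center.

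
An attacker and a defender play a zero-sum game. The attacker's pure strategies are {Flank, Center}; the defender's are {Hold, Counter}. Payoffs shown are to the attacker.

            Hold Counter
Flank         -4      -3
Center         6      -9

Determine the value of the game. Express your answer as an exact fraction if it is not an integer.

Row minima: Flank → -4, Center → -9; maximin = -4.
Column maxima: Hold → 6, Counter → -3; minimax = -3.
-4 ≠ -3, so there is no saddle point; optimal play is mixed.
Let the attacker play Flank with probability p. Expected payoff against Hold: (-4)p + 6(1−p) = −10p + 6; against Counter: (-3)p + (-9)(1−p) = 6p − 9.
Setting these equal: −10p + 6 = 6p − 9 ⇒ −16p = -15 ⇒ p = 15/16, and the value is (-10)·(15/16) + 6 = -27/8.
For the defender: with q = P(Hold), equating Flank's and Center's payoffs gives −q − 3 = 15q − 9 ⇒ q = 3/8.

-27/8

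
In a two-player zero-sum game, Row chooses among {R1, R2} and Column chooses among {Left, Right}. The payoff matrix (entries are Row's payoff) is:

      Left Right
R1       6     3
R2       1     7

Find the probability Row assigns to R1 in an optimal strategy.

2/3

Row minima: R1 → 3, R2 → 1; maximin = 3.
Column maxima: Left → 6, Right → 7; minimax = 6.
3 ≠ 6, so there is no saddle point; optimal play is mixed.
Let Row play R1 with probability p. Expected payoff against Left: 6p + 1(1−p) = 5p + 1; against Right: 3p + 7(1−p) = −4p + 7.
Setting these equal: 5p + 1 = −4p + 7 ⇒ 9p = 6 ⇒ p = 2/3, and the value is (5)·(2/3) + 1 = 13/3.
For Column: with q = P(Left), equating R1's and R2's payoffs gives 3q + 3 = −6q + 7 ⇒ q = 4/9.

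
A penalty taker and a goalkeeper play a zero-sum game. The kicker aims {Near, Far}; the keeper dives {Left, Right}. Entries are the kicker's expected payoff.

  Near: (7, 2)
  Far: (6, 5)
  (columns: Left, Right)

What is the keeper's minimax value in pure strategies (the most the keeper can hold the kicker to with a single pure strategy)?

5

Column maxima: Left → 7, Right → 5.
The smallest of these is 5.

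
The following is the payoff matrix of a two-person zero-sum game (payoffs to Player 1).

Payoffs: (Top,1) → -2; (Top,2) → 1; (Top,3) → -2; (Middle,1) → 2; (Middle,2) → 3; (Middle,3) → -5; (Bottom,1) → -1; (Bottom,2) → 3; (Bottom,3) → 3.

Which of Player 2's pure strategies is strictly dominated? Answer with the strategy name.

1 holds Player 1's payoff strictly below 2 in every row: -2 < 1, 2 < 3, -1 < 3.
So 2 is strictly dominated for Player 2.

2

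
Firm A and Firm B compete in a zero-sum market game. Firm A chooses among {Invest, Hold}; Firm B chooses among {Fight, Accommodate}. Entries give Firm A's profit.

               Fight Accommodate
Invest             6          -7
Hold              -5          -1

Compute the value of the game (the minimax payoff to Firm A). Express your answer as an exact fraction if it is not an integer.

-41/17

Row minima: Invest → -7, Hold → -5; maximin = -5.
Column maxima: Fight → 6, Accommodate → -1; minimax = -1.
-5 ≠ -1, so there is no saddle point; optimal play is mixed.
Let Firm A play Invest with probability p. Expected payoff against Fight: 6p + (-5)(1−p) = 11p − 5; against Accommodate: (-7)p + (-1)(1−p) = −6p − 1.
Setting these equal: 11p − 5 = −6p − 1 ⇒ 17p = 4 ⇒ p = 4/17, and the value is (11)·(4/17) − 5 = -41/17.
For Firm B: with q = P(Fight), equating Invest's and Hold's payoffs gives 13q − 7 = −4q − 1 ⇒ q = 6/17.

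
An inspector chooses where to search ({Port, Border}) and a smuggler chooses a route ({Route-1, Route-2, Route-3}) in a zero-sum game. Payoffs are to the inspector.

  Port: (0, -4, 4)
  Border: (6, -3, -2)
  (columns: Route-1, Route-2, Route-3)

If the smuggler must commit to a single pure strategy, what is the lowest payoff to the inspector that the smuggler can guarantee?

-3

Column maxima: Route-1 → 6, Route-2 → -3, Route-3 → 4.
The smallest of these is -3.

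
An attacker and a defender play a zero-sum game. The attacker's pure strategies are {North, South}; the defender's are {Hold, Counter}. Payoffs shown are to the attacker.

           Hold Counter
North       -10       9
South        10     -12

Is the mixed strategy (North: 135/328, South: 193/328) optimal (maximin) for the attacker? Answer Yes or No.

Against Hold this mix gives (135/328)·(-10) + (193/328)·10 = 145/82.
Against Counter this mix gives (135/328)·9 + (193/328)·(-12) = -1101/328.
The defender will play Counter, holding the attacker to -1101/328. Shifting weight toward the row that does better against Counter would raise this floor (the equalizing mix achieves -30/41 against both Counter and Hold), so the proposed strategy is not optimal.

No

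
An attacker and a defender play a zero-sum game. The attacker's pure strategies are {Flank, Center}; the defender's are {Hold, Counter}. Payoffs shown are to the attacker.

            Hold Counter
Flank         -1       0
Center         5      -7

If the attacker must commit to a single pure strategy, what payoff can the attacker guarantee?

Row minima: Flank → -1, Center → -7.
The best of these is -1.

-1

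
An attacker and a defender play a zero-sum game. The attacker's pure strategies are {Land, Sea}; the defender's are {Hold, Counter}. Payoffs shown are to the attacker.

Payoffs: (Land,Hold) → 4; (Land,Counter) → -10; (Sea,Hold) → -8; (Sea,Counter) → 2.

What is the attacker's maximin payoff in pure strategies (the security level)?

-8

Row minima: Land → -10, Sea → -8.
The best of these is -8.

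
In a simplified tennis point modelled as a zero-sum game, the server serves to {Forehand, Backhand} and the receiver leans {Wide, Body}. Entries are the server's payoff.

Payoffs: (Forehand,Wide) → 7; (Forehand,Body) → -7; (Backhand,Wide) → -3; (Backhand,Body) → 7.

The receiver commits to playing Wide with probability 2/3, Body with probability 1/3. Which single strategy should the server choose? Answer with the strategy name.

Forehand

Expected payoff of Forehand: (2/3)·7 + (1/3)·(-7) = 7/3.
Expected payoff of Backhand: (2/3)·(-3) + (1/3)·7 = 1/3.
The largest is 7/3, so the server's best response is Forehand.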